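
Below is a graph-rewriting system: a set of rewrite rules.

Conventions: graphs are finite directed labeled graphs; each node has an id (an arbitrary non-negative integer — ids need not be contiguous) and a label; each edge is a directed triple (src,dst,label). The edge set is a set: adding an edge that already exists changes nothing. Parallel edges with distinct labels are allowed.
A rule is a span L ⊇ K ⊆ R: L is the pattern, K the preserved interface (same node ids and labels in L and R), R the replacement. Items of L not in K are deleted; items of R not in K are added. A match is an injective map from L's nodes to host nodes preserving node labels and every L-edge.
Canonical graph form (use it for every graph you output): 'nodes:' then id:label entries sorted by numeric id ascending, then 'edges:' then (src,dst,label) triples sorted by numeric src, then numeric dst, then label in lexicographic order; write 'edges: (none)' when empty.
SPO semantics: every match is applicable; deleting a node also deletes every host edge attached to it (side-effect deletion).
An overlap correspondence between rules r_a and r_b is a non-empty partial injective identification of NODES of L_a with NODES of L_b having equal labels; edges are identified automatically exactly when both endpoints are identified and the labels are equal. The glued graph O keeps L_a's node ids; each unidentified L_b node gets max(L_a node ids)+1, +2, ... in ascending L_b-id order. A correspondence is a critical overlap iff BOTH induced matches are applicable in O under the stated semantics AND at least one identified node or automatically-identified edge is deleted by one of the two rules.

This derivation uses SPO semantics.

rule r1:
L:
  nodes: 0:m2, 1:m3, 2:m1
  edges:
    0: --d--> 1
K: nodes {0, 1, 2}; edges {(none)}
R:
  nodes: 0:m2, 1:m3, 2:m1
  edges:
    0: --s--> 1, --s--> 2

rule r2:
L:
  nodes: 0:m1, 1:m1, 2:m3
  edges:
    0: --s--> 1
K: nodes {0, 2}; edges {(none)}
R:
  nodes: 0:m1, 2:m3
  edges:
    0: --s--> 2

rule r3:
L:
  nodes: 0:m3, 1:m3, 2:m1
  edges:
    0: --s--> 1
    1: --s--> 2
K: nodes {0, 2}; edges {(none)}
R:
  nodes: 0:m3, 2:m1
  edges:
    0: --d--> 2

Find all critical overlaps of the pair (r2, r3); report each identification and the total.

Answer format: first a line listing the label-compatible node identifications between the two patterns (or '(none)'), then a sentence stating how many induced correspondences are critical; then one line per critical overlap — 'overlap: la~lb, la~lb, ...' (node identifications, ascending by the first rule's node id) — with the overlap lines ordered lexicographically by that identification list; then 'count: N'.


label-compatible node identifications between L(r2) and L(r3): 0~2, 1~2, 2~0, 2~1
5 of the induced correspondences are critical overlaps of r2 and r3.
overlap: 0~2, 2~1
overlap: 1~2
overlap: 1~2, 2~0
overlap: 1~2, 2~1
overlap: 2~1
count: 5


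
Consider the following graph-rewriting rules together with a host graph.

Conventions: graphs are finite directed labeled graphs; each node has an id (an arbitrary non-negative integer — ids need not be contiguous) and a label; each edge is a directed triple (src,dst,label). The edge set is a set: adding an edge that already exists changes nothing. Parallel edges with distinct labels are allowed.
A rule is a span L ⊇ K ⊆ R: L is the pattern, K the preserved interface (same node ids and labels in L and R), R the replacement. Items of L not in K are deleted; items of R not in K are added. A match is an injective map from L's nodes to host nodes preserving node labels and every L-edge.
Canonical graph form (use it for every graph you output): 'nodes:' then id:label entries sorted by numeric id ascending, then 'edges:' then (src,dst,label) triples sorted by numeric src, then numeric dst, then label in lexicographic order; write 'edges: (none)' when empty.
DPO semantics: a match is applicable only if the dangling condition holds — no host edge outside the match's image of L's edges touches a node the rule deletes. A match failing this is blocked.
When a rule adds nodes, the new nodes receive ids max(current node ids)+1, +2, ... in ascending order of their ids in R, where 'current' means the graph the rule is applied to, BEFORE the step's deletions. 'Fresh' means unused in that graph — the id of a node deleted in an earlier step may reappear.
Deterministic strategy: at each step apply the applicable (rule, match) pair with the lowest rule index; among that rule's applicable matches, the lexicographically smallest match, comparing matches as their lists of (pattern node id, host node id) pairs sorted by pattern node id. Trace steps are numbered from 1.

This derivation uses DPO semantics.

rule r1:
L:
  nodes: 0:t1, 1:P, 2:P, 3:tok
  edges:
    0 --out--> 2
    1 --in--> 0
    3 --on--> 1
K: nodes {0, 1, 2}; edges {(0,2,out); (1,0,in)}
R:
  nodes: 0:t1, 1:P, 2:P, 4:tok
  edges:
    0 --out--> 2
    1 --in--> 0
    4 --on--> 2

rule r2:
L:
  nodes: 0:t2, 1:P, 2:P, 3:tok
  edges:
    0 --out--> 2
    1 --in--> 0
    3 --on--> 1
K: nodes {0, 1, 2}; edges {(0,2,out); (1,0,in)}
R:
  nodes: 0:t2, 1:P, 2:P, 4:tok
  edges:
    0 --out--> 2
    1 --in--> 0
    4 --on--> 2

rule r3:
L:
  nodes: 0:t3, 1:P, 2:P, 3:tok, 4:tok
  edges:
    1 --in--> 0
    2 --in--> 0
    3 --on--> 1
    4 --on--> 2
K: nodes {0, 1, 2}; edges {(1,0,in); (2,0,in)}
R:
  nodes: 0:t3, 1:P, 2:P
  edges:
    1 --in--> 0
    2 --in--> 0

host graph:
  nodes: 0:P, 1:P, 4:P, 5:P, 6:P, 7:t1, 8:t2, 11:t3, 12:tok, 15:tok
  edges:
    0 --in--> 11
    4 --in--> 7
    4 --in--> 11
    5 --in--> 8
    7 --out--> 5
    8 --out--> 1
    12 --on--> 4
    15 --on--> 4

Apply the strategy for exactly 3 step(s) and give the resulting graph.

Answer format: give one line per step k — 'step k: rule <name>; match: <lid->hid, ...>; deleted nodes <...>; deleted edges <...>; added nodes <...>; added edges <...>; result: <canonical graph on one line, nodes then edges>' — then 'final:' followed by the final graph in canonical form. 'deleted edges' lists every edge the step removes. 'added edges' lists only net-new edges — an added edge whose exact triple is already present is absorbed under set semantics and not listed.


step 1: rule r1; match: 0->7, 1->4, 2->5, 3->12; deleted nodes 12; deleted edges (12,4,on); added nodes 16; added edges (16,5,on); result: nodes: 0:P, 1:P, 4:P, 5:P, 6:P, 7:t1, 8:t2, 11:t3, 15:tok, 16:tok edges: (0,11,in); (4,7,in); (4,11,in); (5,8,in); (7,5,out); (8,1,out); (15,4,on); (16,5,on)
step 2: rule r1; match: 0->7, 1->4, 2->5, 3->15; deleted nodes 15; deleted edges (15,4,on); added nodes 17; added edges (17,5,on); result: nodes: 0:P, 1:P, 4:P, 5:P, 6:P, 7:t1, 8:t2, 11:t3, 16:tok, 17:tok edges: (0,11,in); (4,7,in); (4,11,in); (5,8,in); (7,5,out); (8,1,out); (16,5,on); (17,5,on)
step 3: rule r2; match: 0->8, 1->5, 2->1, 3->16; deleted nodes 16; deleted edges (16,5,on); added nodes 18; added edges (18,1,on); result: nodes: 0:P, 1:P, 4:P, 5:P, 6:P, 7:t1, 8:t2, 11:t3, 17:tok, 18:tok edges: (0,11,in); (4,7,in); (4,11,in); (5,8,in); (7,5,out); (8,1,out); (17,5,on); (18,1,on)
final:
nodes: 0:P, 1:P, 4:P, 5:P, 6:P, 7:t1, 8:t2, 11:t3, 17:tok, 18:tok
edges: (0,11,in); (4,7,in); (4,11,in); (5,8,in); (7,5,out); (8,1,out); (17,5,on); (18,1,on)


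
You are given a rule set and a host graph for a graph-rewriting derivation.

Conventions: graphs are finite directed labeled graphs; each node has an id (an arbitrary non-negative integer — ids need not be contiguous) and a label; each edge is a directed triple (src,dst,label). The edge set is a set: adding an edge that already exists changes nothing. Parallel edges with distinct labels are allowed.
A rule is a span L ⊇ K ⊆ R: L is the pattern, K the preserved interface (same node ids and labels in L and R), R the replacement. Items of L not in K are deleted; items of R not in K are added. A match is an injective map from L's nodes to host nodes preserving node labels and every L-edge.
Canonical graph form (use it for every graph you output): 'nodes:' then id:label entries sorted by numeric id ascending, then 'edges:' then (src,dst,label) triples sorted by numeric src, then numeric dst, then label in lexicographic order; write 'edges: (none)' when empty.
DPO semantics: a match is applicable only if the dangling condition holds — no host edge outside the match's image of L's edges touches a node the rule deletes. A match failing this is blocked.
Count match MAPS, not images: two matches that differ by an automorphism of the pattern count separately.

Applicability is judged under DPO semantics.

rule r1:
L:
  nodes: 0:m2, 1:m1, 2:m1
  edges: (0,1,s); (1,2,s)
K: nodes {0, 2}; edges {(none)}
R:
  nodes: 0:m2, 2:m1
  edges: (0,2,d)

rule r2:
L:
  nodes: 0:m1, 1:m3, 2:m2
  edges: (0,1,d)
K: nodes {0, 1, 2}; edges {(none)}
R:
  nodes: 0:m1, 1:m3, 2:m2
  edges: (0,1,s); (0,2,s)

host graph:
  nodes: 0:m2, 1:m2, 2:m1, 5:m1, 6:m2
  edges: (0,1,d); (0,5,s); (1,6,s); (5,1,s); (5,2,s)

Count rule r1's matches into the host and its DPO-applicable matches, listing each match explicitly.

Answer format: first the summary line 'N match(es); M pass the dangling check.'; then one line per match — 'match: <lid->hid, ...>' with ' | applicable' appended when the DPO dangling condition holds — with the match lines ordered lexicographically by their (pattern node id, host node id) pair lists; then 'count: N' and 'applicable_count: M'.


1 match(es); 0 pass the dangling check.
match: 0->0, 1->5, 2->2
count: 1
applicable_count: 0


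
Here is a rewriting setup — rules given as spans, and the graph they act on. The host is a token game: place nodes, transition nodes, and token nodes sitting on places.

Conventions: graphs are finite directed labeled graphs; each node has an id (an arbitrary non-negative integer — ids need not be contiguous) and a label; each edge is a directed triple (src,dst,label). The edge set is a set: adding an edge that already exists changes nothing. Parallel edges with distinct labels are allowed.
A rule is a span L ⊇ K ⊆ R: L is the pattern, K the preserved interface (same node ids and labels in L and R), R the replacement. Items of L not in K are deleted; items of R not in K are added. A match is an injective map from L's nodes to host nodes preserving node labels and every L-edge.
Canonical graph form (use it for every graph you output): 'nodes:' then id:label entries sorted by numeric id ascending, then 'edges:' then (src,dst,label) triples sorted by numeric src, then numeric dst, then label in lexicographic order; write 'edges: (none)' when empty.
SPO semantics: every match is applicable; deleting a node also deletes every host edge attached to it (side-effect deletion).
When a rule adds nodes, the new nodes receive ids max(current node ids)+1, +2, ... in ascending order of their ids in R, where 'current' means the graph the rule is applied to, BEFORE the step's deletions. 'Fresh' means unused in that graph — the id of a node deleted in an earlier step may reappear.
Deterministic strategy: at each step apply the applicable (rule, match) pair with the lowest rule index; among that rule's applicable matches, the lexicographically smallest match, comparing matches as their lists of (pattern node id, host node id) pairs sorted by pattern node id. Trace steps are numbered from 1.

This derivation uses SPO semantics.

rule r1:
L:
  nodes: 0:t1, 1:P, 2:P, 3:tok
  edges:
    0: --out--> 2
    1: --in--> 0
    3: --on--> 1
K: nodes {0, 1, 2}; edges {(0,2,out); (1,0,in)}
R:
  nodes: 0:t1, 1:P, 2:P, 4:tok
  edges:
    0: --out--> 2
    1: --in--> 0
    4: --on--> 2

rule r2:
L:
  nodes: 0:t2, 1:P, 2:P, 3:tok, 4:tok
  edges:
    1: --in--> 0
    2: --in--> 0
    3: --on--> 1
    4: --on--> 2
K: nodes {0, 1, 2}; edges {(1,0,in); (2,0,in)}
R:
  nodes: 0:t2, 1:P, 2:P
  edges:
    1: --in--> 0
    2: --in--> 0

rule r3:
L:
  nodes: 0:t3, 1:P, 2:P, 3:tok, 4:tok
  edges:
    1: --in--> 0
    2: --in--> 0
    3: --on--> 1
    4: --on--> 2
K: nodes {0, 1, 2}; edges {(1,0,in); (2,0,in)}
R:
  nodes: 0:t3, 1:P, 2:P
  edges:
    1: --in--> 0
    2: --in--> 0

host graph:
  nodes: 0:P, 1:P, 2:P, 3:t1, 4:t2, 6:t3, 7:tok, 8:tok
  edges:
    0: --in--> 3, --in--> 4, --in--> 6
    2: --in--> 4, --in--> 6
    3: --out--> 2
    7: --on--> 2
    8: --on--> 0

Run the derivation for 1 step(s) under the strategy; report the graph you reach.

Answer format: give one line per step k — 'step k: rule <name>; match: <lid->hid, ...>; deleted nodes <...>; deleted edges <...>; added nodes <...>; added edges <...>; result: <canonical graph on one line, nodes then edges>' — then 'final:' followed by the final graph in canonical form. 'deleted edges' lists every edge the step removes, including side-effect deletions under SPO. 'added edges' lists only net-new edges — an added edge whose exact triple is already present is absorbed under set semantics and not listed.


step 1: rule r1; match: 0->3, 1->0, 2->2, 3->8; deleted nodes 8; deleted edges (8,0,on); added nodes 9; added edges (9,2,on); result: nodes: 0:P, 1:P, 2:P, 3:t1, 4:t2, 6:t3, 7:tok, 9:tok edges: (0,3,in); (0,4,in); (0,6,in); (2,4,in); (2,6,in); (3,2,out); (7,2,on); (9,2,on)
final:
nodes: 0:P, 1:P, 2:P, 3:t1, 4:t2, 6:t3, 7:tok, 9:tok
edges: (0,3,in); (0,4,in); (0,6,in); (2,4,in); (2,6,in); (3,2,out); (7,2,on); (9,2,on)


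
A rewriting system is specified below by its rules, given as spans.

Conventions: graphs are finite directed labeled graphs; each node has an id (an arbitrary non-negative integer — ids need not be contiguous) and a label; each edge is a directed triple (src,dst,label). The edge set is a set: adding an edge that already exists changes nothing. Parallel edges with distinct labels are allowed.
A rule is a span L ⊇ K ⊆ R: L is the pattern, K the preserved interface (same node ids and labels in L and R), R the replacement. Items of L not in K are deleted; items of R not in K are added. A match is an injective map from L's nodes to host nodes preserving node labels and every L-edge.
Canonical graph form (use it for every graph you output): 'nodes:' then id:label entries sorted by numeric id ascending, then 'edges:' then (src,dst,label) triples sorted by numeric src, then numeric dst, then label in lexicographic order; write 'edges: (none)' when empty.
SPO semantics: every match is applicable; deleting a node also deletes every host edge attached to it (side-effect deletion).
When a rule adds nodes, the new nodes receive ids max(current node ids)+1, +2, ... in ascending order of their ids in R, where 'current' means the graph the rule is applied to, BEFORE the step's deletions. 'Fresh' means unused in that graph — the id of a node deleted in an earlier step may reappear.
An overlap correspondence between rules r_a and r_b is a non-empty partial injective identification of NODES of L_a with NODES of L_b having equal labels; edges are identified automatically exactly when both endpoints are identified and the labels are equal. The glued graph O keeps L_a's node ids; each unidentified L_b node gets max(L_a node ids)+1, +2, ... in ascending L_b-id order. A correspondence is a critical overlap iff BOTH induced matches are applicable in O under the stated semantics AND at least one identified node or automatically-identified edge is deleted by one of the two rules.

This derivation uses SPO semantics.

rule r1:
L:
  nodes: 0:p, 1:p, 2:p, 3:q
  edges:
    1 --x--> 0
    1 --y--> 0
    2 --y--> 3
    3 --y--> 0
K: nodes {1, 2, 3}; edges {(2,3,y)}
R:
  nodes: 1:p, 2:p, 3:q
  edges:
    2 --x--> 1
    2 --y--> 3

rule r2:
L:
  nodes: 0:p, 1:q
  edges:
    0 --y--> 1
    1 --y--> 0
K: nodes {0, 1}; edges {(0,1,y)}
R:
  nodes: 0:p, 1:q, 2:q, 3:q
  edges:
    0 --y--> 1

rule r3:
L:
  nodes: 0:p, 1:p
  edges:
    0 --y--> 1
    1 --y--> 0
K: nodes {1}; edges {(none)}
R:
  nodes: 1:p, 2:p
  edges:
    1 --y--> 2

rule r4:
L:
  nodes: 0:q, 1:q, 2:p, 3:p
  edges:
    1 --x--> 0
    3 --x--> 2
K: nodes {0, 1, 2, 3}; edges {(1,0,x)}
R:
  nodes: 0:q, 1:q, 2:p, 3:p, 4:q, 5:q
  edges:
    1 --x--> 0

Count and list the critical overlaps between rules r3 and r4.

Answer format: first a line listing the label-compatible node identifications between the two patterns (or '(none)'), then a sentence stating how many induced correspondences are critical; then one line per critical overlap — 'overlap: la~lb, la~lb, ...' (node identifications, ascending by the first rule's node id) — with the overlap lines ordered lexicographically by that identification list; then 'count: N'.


label-compatible node identifications between L(r3) and L(r4): 0~2, 0~3, 1~2, 1~3
4 of the induced correspondences are critical overlaps of r3 and r4.
overlap: 0~2
overlap: 0~2, 1~3
overlap: 0~3
overlap: 0~3, 1~2
count: 4


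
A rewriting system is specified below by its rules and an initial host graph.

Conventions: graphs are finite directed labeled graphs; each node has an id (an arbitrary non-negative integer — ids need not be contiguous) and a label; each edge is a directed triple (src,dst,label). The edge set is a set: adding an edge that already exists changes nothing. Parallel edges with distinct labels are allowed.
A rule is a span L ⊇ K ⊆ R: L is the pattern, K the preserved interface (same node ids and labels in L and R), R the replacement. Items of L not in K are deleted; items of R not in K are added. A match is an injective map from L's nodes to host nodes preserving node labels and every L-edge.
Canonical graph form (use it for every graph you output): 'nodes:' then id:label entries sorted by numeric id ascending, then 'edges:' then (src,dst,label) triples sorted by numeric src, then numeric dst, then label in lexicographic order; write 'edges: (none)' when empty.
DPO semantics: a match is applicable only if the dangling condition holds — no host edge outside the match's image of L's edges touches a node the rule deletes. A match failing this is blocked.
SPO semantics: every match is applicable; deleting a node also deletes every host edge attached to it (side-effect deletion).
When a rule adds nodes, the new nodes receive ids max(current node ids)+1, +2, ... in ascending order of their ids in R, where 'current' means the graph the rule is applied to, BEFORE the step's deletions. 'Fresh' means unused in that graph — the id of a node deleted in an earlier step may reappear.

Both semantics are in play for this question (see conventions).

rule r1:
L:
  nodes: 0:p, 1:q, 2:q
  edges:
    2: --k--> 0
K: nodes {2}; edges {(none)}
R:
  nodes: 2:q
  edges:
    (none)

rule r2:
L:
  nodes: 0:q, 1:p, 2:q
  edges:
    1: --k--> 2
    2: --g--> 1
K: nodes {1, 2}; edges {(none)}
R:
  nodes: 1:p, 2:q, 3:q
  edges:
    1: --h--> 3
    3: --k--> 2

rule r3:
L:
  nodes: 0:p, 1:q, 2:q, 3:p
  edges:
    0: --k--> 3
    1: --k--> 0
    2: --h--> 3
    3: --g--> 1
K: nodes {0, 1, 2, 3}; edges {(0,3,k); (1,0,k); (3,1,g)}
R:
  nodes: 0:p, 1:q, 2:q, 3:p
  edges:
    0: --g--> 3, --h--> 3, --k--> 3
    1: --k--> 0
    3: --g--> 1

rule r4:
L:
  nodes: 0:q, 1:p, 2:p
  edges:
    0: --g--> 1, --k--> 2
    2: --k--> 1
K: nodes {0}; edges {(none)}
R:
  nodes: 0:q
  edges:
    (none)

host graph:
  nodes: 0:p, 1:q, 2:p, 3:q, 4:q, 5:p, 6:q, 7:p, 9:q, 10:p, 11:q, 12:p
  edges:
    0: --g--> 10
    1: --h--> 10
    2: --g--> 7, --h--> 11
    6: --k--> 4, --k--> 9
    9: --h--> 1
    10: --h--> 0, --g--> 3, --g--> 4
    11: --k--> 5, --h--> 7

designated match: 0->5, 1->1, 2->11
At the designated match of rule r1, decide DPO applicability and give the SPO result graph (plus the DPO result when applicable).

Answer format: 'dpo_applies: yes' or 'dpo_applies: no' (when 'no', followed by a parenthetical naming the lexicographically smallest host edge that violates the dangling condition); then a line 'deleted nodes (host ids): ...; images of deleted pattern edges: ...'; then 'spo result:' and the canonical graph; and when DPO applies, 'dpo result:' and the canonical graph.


dpo_applies: no
(the rule deletes node 1, which keeps host edge (1,10,h) outside the match image — the dangling condition fails, DPO blocks; SPO proceeds and side-deletes such edges)
deleted nodes (host ids): 1, 5; images of deleted pattern edges: (11,5,k)
spo result:
nodes: 0:p, 2:p, 3:q, 4:q, 6:q, 7:p, 9:q, 10:p, 11:q, 12:p
edges: (0,10,g); (2,7,g); (2,11,h); (6,4,k); (6,9,k); (10,0,h); (10,3,g); (10,4,g); (11,7,h)


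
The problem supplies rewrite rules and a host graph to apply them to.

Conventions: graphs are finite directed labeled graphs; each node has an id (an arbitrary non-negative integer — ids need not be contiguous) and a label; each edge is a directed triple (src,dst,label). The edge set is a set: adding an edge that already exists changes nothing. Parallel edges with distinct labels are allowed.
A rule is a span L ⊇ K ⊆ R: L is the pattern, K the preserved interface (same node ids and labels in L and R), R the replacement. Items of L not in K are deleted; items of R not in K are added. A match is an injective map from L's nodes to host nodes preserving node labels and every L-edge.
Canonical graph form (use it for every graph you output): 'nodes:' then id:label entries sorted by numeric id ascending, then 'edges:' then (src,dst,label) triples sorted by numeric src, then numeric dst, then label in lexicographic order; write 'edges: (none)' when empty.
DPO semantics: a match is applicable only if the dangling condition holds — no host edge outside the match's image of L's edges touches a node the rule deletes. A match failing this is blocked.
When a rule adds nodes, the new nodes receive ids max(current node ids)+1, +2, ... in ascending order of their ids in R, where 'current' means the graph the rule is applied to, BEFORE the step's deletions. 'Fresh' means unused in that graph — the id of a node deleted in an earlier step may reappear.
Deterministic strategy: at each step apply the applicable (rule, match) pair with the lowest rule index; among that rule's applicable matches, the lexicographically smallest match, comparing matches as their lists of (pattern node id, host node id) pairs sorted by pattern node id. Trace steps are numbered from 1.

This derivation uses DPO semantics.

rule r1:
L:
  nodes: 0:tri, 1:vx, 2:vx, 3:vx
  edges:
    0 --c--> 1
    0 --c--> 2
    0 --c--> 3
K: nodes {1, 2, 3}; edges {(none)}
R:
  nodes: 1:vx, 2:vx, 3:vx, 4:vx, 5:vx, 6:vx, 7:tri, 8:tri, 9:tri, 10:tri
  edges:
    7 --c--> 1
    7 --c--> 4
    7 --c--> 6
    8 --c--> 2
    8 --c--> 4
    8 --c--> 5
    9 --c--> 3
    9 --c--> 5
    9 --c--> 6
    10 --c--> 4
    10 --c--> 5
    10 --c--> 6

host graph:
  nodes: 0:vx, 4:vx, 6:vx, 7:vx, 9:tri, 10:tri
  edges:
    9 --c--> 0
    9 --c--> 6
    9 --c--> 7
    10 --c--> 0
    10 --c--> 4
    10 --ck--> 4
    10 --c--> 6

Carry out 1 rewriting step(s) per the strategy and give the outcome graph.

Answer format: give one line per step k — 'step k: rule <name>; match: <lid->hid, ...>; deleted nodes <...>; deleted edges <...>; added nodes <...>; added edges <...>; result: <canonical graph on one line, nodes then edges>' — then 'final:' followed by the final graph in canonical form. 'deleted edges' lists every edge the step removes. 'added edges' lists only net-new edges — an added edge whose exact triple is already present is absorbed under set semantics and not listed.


step 1: rule r1; match: 0->9, 1->0, 2->6, 3->7; deleted nodes 9; deleted edges (9,0,c); (9,6,c); (9,7,c); added nodes 11, 12, 13, 14, 15, 16, 17; added edges (14,0,c); (14,11,c); (14,13,c); (15,6,c); (15,11,c); (15,12,c); (16,7,c); (16,12,c); (16,13,c); (17,11,c); (17,12,c); (17,13,c); result: nodes: 0:vx, 4:vx, 6:vx, 7:vx, 10:tri, 11:vx, 12:vx, 13:vx, 14:tri, 15:tri, 16:tri, 17:tri edges: (10,0,c); (10,4,c); (10,4,ck); (10,6,c); (14,0,c); (14,11,c); (14,13,c); (15,6,c); (15,11,c); (15,12,c); (16,7,c); (16,12,c); (16,13,c); (17,11,c); (17,12,c); (17,13,c)
final:
nodes: 0:vx, 4:vx, 6:vx, 7:vx, 10:tri, 11:vx, 12:vx, 13:vx, 14:tri, 15:tri, 16:tri, 17:tri
edges: (10,0,c); (10,4,c); (10,4,ck); (10,6,c); (14,0,c); (14,11,c); (14,13,c); (15,6,c); (15,11,c); (15,12,c); (16,7,c); (16,12,c); (16,13,c); (17,11,c); (17,12,c); (17,13,c)


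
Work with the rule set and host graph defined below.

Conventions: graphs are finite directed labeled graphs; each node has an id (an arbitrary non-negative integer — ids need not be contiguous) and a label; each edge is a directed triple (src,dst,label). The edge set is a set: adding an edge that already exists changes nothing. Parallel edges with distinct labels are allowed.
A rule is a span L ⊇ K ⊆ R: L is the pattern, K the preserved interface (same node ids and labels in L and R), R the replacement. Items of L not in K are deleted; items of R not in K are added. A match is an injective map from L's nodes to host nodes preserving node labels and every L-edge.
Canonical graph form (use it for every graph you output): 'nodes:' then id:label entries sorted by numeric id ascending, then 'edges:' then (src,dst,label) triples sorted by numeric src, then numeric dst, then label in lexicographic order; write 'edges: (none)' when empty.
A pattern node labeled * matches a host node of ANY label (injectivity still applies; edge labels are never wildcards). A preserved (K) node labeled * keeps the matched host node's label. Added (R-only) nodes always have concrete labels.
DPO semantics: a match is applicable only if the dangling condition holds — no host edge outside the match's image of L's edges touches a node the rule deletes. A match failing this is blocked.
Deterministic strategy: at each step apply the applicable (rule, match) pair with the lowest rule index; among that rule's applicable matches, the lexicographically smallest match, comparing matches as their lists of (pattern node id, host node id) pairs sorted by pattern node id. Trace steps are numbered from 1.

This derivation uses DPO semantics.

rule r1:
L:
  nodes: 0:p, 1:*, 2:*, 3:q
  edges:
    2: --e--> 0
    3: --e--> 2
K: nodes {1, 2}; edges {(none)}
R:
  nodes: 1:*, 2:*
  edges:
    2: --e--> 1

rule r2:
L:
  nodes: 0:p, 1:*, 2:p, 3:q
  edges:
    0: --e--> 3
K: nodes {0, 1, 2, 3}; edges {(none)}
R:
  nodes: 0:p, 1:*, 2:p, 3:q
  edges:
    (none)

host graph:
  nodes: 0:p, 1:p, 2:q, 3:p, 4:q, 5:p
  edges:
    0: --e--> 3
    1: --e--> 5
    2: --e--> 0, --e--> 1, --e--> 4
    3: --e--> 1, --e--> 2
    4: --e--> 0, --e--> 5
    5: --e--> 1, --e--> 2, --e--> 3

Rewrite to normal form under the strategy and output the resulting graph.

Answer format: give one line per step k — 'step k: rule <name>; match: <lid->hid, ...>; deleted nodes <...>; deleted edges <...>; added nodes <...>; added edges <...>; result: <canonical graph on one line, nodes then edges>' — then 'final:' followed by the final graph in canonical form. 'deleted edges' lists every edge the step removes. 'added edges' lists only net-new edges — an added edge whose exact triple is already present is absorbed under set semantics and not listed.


step 1: rule r2; match: 0->3, 1->0, 2->1, 3->2; deleted nodes (none); deleted edges (3,2,e); added nodes (none); added edges (none); result: nodes: 0:p, 1:p, 2:q, 3:p, 4:q, 5:p edges: (0,3,e); (1,5,e); (2,0,e); (2,1,e); (2,4,e); (3,1,e); (4,0,e); (4,5,e); (5,1,e); (5,2,e); (5,3,e)
step 2: rule r2; match: 0->5, 1->0, 2->1, 3->2; deleted nodes (none); deleted edges (5,2,e); added nodes (none); added edges (none); result: nodes: 0:p, 1:p, 2:q, 3:p, 4:q, 5:p edges: (0,3,e); (1,5,e); (2,0,e); (2,1,e); (2,4,e); (3,1,e); (4,0,e); (4,5,e); (5,1,e); (5,3,e)
final:
nodes: 0:p, 1:p, 2:q, 3:p, 4:q, 5:p
edges: (0,3,e); (1,5,e); (2,0,e); (2,1,e); (2,4,e); (3,1,e); (4,0,e); (4,5,e); (5,1,e); (5,3,e)


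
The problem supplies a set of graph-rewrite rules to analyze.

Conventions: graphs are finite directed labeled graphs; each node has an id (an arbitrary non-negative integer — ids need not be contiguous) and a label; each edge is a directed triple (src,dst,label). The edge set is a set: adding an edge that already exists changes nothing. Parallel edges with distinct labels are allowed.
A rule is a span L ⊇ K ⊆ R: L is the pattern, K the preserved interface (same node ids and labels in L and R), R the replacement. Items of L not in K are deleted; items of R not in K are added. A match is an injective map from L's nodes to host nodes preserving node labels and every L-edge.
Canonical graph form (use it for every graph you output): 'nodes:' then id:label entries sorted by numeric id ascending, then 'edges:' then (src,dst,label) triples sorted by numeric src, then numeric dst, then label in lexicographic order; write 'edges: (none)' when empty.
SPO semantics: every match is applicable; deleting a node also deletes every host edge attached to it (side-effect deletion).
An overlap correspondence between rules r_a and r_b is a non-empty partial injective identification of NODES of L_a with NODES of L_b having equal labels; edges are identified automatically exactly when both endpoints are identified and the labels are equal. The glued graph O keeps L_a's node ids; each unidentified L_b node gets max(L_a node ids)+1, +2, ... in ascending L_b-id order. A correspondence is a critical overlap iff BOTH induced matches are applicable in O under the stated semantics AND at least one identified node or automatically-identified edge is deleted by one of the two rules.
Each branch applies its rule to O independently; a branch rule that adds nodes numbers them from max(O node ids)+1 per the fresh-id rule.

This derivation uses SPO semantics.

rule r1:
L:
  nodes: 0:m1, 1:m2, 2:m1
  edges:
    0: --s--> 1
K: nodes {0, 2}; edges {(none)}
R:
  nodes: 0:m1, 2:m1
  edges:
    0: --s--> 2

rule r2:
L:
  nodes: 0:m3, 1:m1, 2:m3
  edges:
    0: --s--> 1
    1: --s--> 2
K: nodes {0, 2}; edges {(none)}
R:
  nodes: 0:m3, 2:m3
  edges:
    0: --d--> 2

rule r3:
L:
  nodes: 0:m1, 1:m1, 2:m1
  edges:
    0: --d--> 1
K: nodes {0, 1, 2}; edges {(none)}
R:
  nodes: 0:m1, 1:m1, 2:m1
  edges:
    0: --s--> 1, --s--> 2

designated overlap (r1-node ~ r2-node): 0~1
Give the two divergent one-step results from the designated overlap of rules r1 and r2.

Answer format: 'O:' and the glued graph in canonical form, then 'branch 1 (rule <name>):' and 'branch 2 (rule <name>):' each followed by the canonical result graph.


O:
nodes: 0:m1, 1:m2, 2:m1, 3:m3, 4:m3
edges: (0,1,s); (0,4,s); (3,0,s)
branch 1 (rule r1):
nodes: 0:m1, 2:m1, 3:m3, 4:m3
edges: (0,2,s); (0,4,s); (3,0,s)
branch 2 (rule r2):
nodes: 1:m2, 2:m1, 3:m3, 4:m3
edges: (3,4,d)


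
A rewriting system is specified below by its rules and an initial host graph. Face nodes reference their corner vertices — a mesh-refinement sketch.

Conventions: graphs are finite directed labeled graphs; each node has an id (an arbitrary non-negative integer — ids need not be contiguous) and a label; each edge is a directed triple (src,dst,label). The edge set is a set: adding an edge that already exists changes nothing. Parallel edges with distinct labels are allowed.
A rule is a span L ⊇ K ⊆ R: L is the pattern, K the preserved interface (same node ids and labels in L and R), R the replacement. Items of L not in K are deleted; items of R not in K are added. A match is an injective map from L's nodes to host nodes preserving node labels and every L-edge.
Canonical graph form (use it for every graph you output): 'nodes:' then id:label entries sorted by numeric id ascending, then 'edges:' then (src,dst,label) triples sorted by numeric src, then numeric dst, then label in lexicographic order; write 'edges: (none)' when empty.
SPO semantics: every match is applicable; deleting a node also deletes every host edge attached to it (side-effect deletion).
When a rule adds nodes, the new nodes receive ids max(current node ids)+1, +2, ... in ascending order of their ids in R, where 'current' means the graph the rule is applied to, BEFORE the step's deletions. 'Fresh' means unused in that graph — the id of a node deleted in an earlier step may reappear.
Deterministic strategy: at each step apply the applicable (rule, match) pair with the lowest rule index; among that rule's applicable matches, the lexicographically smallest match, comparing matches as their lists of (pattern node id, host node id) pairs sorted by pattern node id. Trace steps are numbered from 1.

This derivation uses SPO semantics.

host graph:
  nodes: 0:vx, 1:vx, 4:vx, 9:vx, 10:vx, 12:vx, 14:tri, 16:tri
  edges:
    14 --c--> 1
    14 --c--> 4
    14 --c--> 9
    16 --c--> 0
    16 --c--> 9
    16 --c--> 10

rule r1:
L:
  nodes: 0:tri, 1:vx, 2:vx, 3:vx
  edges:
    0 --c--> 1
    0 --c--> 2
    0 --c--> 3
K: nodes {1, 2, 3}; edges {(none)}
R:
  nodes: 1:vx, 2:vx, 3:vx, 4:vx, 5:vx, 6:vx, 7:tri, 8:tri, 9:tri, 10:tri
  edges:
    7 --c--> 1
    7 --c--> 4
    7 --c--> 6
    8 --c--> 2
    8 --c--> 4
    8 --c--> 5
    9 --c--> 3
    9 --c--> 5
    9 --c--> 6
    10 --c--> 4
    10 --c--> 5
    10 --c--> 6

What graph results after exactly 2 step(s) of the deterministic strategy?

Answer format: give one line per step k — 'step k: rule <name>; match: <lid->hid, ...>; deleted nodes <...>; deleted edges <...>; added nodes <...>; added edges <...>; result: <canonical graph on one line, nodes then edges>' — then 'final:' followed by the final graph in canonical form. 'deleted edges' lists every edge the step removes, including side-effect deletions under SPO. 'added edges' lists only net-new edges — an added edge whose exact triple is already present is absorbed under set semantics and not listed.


step 1: rule r1; match: 0->14, 1->1, 2->4, 3->9; deleted nodes 14; deleted edges (14,1,c); (14,4,c); (14,9,c); added nodes 17, 18, 19, 20, 21, 22, 23; added edges (20,1,c); (20,17,c); (20,19,c); (21,4,c); (21,17,c); (21,18,c); (22,9,c); (22,18,c); (22,19,c); (23,17,c); (23,18,c); (23,19,c); result: nodes: 0:vx, 1:vx, 4:vx, 9:vx, 10:vx, 12:vx, 16:tri, 17:vx, 18:vx, 19:vx, 20:tri, 21:tri, 22:tri, 23:tri edges: (16,0,c); (16,9,c); (16,10,c); (20,1,c); (20,17,c); (20,19,c); (21,4,c); (21,17,c); (21,18,c); (22,9,c); (22,18,c); (22,19,c); (23,17,c); (23,18,c); (23,19,c)
step 2: rule r1; match: 0->16, 1->0, 2->9, 3->10; deleted nodes 16; deleted edges (16,0,c); (16,9,c); (16,10,c); added nodes 24, 25, 26, 27, 28, 29, 30; added edges (27,0,c); (27,24,c); (27,26,c); (28,9,c); (28,24,c); (28,25,c); (29,10,c); (29,25,c); (29,26,c); (30,24,c); (30,25,c); (30,26,c); result: nodes: 0:vx, 1:vx, 4:vx, 9:vx, 10:vx, 12:vx, 17:vx, 18:vx, 19:vx, 20:tri, 21:tri, 22:tri, 23:tri, 24:vx, 25:vx, 26:vx, 27:tri, 28:tri, 29:tri, 30:tri edges: (20,1,c); (20,17,c); (20,19,c); (21,4,c); (21,17,c); (21,18,c); (22,9,c); (22,18,c); (22,19,c); (23,17,c); (23,18,c); (23,19,c); (27,0,c); (27,24,c); (27,26,c); (28,9,c); (28,24,c); (28,25,c); (29,10,c); (29,25,c); (29,26,c); (30,24,c); (30,25,c); (30,26,c)
final:
nodes: 0:vx, 1:vx, 4:vx, 9:vx, 10:vx, 12:vx, 17:vx, 18:vx, 19:vx, 20:tri, 21:tri, 22:tri, 23:tri, 24:vx, 25:vx, 26:vx, 27:tri, 28:tri, 29:tri, 30:tri
edges: (20,1,c); (20,17,c); (20,19,c); (21,4,c); (21,17,c); (21,18,c); (22,9,c); (22,18,c); (22,19,c); (23,17,c); (23,18,c); (23,19,c); (27,0,c); (27,24,c); (27,26,c); (28,9,c); (28,24,c); (28,25,c); (29,10,c); (29,25,c); (29,26,c); (30,24,c); (30,25,c); (30,26,c)


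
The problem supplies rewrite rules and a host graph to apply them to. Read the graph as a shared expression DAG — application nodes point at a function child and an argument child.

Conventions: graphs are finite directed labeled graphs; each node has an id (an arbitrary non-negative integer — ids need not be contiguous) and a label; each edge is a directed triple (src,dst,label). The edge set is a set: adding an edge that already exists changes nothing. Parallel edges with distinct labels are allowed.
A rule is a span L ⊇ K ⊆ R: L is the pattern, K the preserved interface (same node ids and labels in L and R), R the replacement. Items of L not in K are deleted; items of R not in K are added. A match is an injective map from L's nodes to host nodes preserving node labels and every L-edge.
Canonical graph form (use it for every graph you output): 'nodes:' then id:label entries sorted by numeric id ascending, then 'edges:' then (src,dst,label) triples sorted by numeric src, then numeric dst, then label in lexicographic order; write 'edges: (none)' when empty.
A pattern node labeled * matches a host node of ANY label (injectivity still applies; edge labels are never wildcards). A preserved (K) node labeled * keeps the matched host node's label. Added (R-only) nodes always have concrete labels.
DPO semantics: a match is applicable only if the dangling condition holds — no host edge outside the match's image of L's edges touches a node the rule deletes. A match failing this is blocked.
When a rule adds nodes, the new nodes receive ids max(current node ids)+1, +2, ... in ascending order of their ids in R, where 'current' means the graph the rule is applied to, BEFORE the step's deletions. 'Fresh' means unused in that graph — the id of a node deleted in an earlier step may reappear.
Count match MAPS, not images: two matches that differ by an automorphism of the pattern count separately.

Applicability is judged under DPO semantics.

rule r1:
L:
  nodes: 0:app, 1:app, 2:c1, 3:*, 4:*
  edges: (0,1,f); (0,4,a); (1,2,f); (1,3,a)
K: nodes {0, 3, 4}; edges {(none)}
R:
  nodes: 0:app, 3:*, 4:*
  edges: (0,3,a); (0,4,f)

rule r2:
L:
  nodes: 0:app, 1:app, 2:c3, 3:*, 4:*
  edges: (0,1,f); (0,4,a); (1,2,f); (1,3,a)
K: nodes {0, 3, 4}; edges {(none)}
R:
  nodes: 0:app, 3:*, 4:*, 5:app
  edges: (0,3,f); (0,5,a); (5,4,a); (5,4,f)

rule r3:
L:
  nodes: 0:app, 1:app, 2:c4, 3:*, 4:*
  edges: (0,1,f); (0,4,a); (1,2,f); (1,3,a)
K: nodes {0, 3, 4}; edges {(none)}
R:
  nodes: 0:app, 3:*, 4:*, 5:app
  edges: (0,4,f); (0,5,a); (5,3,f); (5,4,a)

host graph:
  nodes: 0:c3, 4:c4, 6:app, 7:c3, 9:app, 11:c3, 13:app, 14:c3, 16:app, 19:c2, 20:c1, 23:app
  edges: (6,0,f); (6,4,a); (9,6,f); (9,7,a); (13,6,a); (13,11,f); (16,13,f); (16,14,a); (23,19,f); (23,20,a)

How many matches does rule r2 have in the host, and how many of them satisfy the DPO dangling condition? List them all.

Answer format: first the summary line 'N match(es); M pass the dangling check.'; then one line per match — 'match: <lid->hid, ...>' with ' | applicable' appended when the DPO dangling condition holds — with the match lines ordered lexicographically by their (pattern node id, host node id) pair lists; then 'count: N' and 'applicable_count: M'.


2 match(es); 1 pass the dangling check.
match: 0->9, 1->6, 2->0, 3->4, 4->7
match: 0->16, 1->13, 2->11, 3->6, 4->14 | applicable
count: 2
applicable_count: 1


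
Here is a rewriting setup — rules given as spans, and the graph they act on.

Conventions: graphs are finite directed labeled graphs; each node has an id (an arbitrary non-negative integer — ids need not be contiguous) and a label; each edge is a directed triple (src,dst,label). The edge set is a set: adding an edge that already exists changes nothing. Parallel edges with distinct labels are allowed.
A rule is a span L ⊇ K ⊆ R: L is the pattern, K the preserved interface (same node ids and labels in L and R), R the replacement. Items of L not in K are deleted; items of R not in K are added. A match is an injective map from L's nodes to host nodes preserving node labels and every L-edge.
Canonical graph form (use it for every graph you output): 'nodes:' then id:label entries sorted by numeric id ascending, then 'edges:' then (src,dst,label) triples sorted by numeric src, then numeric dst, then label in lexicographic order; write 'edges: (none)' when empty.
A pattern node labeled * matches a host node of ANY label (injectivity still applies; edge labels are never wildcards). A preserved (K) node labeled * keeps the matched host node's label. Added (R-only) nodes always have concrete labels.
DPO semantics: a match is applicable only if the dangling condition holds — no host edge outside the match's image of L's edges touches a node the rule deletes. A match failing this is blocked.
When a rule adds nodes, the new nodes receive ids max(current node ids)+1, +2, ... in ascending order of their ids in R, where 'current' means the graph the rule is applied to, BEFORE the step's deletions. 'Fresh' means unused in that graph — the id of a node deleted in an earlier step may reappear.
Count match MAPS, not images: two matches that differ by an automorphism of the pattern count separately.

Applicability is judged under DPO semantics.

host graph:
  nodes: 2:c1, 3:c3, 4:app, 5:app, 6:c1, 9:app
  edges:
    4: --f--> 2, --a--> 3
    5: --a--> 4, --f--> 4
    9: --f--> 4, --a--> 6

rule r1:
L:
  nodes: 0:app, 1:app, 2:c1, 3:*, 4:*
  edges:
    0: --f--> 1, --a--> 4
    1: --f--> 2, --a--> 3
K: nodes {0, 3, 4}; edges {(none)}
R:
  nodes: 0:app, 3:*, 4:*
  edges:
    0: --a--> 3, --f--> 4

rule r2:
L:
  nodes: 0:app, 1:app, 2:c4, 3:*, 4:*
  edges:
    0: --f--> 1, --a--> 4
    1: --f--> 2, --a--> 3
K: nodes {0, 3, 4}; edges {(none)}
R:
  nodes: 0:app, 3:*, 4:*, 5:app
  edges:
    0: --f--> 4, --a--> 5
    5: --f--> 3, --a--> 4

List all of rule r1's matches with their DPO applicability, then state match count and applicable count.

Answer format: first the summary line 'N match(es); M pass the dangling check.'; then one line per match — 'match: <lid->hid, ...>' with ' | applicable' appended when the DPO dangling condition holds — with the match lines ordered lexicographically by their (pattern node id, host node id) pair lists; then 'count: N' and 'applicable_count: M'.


1 match(es); 0 pass the dangling check.
match: 0->9, 1->4, 2->2, 3->3, 4->6
count: 1
applicable_count: 0
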